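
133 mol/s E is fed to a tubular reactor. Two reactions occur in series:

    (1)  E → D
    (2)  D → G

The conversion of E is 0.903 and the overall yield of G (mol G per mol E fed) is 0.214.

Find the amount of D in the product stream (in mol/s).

Conversion of E: E consumed = 1ξ₁ = 0.903 × 133 → ξ₁ = 120.1 mol/s.
Yield of G: 1ξ₂ / 133 = 0.214 → ξ₂ = 28.46 mol/s.
Outlet amounts (n = n₀ + Σ ν·ξ):
  E: 133 − 1(120.1) = 12.9
  D: 0 + 1(120.1) − 1(28.46) = 91.64
  G: 0 + 1(28.46) = 28.46

91.6 mol/s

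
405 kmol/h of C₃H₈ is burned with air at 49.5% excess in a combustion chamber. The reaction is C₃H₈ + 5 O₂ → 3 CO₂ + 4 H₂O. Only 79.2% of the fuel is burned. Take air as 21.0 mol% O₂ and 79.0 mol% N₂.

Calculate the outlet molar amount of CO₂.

Stoichiometric O₂ = 5 × 405 = 2025 kmol/h; O₂ fed = 2025 × 1.495 = 3027 kmol/h.
N₂ fed = 3027 × 79/21 = 11390 kmol/h.
Fuel reacted = 0.792 × 405 → ξ = 320.8 kmol/h.
Outlet (n = n₀ + ν ξ):
  C₃H₈: 405 − 1(320.8) = 84.24
  O₂: 3027 − 5(320.8) = 1424
  N₂: 11390 (inert)
  CO₂: 0 + 3(320.8) = 962.3
  H₂O: 0 + 4(320.8) = 1283

962 kmol/h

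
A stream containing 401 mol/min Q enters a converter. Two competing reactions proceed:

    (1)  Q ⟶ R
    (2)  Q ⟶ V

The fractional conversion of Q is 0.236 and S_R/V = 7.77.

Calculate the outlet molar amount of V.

Conversion of Q: Q consumed = 0.236 × 401 = 94.64 mol/min = 1ξ₁ + 1ξ₂.
Selectivity: 1ξ₁ / (1ξ₂) = 7.77 → ξ₁ = 7.77 ξ₂.
Substitute: (1·7.77 + 1) ξ₂ = 94.64 → ξ₂ = 10.79 mol/min, ξ₁ = 83.85 mol/min.
Outlet amounts (n = n₀ + Σ ν·ξ):
  Q: 401 − 1(83.85) − 1(10.79) = 306.4
  R: 0 + 1(83.85) = 83.85
  V: 0 + 1(10.79) = 10.79

10.8 mol/min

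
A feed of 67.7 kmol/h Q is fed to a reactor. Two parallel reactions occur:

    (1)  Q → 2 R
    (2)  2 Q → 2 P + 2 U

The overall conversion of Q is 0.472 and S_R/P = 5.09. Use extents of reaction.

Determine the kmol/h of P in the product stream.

9.01 kmol/h

Conversion of Q: Q consumed = 0.472 × 67.7 = 31.95 kmol/h = 1ξ₁ + 2ξ₂.
Selectivity: 2ξ₁ / (2ξ₂) = 5.09 → ξ₁ = 5.09 ξ₂.
Substitute: (1·5.09 + 2) ξ₂ = 31.95 → ξ₂ = 4.507 kmol/h, ξ₁ = 22.94 kmol/h.
Outlet amounts (n = n₀ + Σ ν·ξ):
  Q: 67.7 − 1(22.94) − 2(4.507) = 35.75
  R: 0 + 2(22.94) = 45.88
  P: 0 + 2(4.507) = 9.014
  U: 0 + 2(4.507) = 9.014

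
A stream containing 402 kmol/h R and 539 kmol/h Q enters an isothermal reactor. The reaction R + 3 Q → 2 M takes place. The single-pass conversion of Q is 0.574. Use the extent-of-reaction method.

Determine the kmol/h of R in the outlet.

Q reacted = 0.574 × 539 = 309.4 kmol/h; ν_Q = −3, so ξ = 309.4/3 = 103.1 kmol/h.
Outlet amounts (n = n₀ + ν ξ):
  R: 402 − 1(103.1) = 298.9
  Q: 539 − 3(103.1) = 229.6
  M: 0 + 2(103.1) = 206.3

299 kmol/h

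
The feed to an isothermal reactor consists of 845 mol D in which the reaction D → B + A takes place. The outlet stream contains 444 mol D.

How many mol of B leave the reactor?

For D: n = n₀ − 1ξ → 444 = 845 − 1ξ, giving ξ = 401 mol.
Outlet amounts (n = n₀ + ν ξ):
  D: 845 − 1(401) = 444
  B: 0 + 1(401) = 401
  A: 0 + 1(401) = 401

401 mol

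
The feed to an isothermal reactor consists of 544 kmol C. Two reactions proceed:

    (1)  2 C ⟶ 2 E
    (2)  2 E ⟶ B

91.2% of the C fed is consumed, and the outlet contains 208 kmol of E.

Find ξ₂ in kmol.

Conversion of C: C consumed = 2ξ₁ = 0.912 × 544 → ξ₁ = 248.1 kmol.
E balance: n_E = 0 + 2ξ₁ − 2ξ₂ = 208 → ξ₂ = (2·248.1 − 208)/2 = 144.1 kmol.
Outlet amounts (n = n₀ + Σ ν·ξ):
  C: 544 − 2(248.1) = 47.87
  E: 0 + 2(248.1) − 2(144.1) = 208
  B: 0 + 1(144.1) = 144.1

ξ₂ = 144 kmol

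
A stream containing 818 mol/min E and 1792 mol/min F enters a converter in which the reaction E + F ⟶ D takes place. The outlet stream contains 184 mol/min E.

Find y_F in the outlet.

0.586

For E: n = n₀ − 1ξ → 184 = 818 − 1ξ, giving ξ = 634 mol/min.
Outlet amounts (n = n₀ + ν ξ):
  E: 818 − 1(634) = 184
  F: 1792 − 1(634) = 1158
  D: 0 + 1(634) = 634
Total out = 1976 mol/min; y_F = 1158 / 1976 = 0.586.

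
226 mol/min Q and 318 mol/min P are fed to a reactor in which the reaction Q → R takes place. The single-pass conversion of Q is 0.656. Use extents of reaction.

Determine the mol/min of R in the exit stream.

148 mol/min

Q reacted = 0.656 × 226 = 148.3 mol/min; ν_Q = −1, so ξ = 148.3/1 = 148.3 mol/min.
Outlet amounts (n = n₀ + ν ξ):
  Q: 226 − 1(148.3) = 77.74
  R: 0 + 1(148.3) = 148.3
  P: 318 (inert)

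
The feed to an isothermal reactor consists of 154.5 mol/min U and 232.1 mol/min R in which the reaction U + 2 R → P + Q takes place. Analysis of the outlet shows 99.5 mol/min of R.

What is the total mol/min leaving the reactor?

320 mol/min

For R: n = n₀ − 2ξ → 99.5 = 232.1 − 2ξ, giving ξ = 66.3 mol/min.
Outlet amounts (n = n₀ + ν ξ):
  U: 154.5 − 1(66.3) = 88.2
  R: 232.1 − 2(66.3) = 99.5
  P: 0 + 1(66.3) = 66.3
  Q: 0 + 1(66.3) = 66.3
Total out = 88.2 + 99.5 + 66.3 + 66.3 = 320.3 mol/min.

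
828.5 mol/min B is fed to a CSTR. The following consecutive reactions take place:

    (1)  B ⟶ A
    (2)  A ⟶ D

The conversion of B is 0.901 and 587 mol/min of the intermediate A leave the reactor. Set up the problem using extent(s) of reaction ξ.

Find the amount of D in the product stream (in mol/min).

159 mol/min

Conversion of B: B consumed = 1ξ₁ = 0.901 × 828.5 → ξ₁ = 746.5 mol/min.
A balance: n_A = 0 + 1ξ₁ − 1ξ₂ = 587 → ξ₂ = (1·746.5 − 587)/1 = 159.5 mol/min.
Outlet amounts (n = n₀ + Σ ν·ξ):
  B: 828.5 − 1(746.5) = 82.02
  A: 0 + 1(746.5) − 1(159.5) = 587
  D: 0 + 1(159.5) = 159.5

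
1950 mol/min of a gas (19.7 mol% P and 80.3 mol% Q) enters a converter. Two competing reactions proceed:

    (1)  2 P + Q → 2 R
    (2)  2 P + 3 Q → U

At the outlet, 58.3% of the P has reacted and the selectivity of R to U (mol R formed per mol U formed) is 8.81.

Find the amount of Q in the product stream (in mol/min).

1410 mol/min

Conversion of P: P consumed = 0.583 × 384.1 = 224 mol/min = 2ξ₁ + 2ξ₂.
Selectivity: 2ξ₁ / (1ξ₂) = 8.81 → ξ₁ = 4.405 ξ₂.
Substitute: (2·4.405 + 2) ξ₂ = 224 → ξ₂ = 20.72 mol/min, ξ₁ = 91.26 mol/min.
Outlet amounts (n = n₀ + Σ ν·ξ):
  P: 384.1 − 2(91.26) − 2(20.72) = 160.2
  Q: 1566 − 1(91.26) − 3(20.72) = 1412
  R: 0 + 2(91.26) = 182.5
  U: 0 + 1(20.72) = 20.72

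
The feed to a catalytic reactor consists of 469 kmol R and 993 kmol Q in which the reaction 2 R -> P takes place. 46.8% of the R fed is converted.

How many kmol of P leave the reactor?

R reacted = 0.468 × 469 = 219.5 kmol; ν_R = −2, so ξ = 219.5/2 = 109.7 kmol.
Outlet amounts (n = n₀ + ν ξ):
  R: 469 − 2(109.7) = 249.5
  P: 0 + 1(109.7) = 109.7
  Q: 993 (inert)

110 kmol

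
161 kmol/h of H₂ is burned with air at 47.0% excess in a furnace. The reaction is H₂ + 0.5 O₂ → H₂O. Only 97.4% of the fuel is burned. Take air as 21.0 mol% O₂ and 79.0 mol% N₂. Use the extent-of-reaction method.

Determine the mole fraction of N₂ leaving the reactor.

Stoichiometric O₂ = 0.5 × 161 = 80.5 kmol/h; O₂ fed = 80.5 × 1.470 = 118.3 kmol/h.
N₂ fed = 118.3 × 79/21 = 445.2 kmol/h.
Fuel reacted = 0.974 × 161 → ξ = 156.8 kmol/h.
Outlet (n = n₀ + ν ξ):
  H₂: 161 − 1(156.8) = 4.186
  O₂: 118.3 − 0.5(156.8) = 39.93
  N₂: 445.2 (inert)
  H₂O: 0 + 1(156.8) = 156.8
Total out = 646.1 kmol/h; y_N₂ = 445.2 / 646.1 = 0.689.

0.689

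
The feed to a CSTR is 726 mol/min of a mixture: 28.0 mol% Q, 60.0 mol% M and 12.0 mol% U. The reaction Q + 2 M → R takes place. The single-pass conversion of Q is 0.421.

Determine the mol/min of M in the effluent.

264 mol/min

Q reacted = 0.421 × 203.3 = 85.58 mol/min; ν_Q = −1, so ξ = 85.58/1 = 85.58 mol/min.
Outlet amounts (n = n₀ + ν ξ):
  Q: 203.3 − 1(85.58) = 117.7
  M: 435.6 − 2(85.58) = 264.4
  R: 0 + 1(85.58) = 85.58
  U: 87.12 (inert)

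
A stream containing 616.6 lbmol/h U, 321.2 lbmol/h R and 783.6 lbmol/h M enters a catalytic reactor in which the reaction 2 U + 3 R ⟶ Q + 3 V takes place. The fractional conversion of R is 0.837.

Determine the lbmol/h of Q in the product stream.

89.6 lbmol/h

R reacted = 0.837 × 321.2 = 268.8 lbmol/h; ν_R = −3, so ξ = 268.8/3 = 89.61 lbmol/h.
Outlet amounts (n = n₀ + ν ξ):
  U: 616.6 − 2(89.61) = 437.4
  R: 321.2 − 3(89.61) = 52.36
  Q: 0 + 1(89.61) = 89.61
  V: 0 + 3(89.61) = 268.8
  M: 783.6 (inert)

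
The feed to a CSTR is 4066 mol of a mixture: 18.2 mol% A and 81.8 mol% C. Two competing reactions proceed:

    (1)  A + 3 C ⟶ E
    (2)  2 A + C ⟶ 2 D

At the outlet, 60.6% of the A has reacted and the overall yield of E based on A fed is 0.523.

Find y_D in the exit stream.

0.0214

Yield of E: 1ξ₁ / 740 = 0.523 → ξ₁ = 387 mol.
Conversion of A: 1ξ₁ + 2ξ₂ = 0.606 × 740 = 448.4 → ξ₂ = 30.71 mol.
Outlet amounts (n = n₀ + Σ ν·ξ):
  A: 740 − 1(387) − 2(30.71) = 291.6
  C: 3326 − 3(387) − 1(30.71) = 2134
  E: 0 + 1(387) = 387
  D: 0 + 2(30.71) = 61.42
Total out = 2874 mol; y_D = 61.42 / 2874 = 0.02137.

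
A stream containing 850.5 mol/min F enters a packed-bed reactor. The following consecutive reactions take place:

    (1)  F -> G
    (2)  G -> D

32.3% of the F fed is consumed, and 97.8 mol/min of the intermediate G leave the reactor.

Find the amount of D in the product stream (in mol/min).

Conversion of F: F consumed = 1ξ₁ = 0.323 × 850.5 → ξ₁ = 274.7 mol/min.
G balance: n_G = 0 + 1ξ₁ − 1ξ₂ = 97.8 → ξ₂ = (1·274.7 − 97.8)/1 = 176.9 mol/min.
Outlet amounts (n = n₀ + Σ ν·ξ):
  F: 850.5 − 1(274.7) = 575.8
  G: 0 + 1(274.7) − 1(176.9) = 97.8
  D: 0 + 1(176.9) = 176.9

177 mol/min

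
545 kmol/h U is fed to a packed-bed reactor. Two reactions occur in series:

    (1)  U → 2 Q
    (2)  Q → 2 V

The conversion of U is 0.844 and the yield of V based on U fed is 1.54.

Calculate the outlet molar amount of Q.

500 kmol/h

Conversion of U: U consumed = 1ξ₁ = 0.844 × 545 → ξ₁ = 460 kmol/h.
Yield of V: 2ξ₂ / 545 = 1.54 → ξ₂ = 419.7 kmol/h.
Outlet amounts (n = n₀ + Σ ν·ξ):
  U: 545 − 1(460) = 85.02
  Q: 0 + 2(460) − 1(419.7) = 500.3
  V: 0 + 2(419.7) = 839.3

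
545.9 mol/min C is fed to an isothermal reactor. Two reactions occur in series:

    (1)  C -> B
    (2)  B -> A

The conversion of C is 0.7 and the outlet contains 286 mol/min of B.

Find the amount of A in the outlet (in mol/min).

96.1 mol/min

Conversion of C: C consumed = 1ξ₁ = 0.7 × 545.9 → ξ₁ = 382.1 mol/min.
B balance: n_B = 0 + 1ξ₁ − 1ξ₂ = 286 → ξ₂ = (1·382.1 − 286)/1 = 96.13 mol/min.
Outlet amounts (n = n₀ + Σ ν·ξ):
  C: 545.9 − 1(382.1) = 163.8
  B: 0 + 1(382.1) − 1(96.13) = 286
  A: 0 + 1(96.13) = 96.13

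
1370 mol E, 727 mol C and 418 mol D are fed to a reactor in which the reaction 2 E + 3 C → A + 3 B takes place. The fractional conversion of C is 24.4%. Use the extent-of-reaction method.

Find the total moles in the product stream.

C reacted = 0.244 × 727 = 177.4 mol; ν_C = −3, so ξ = 177.4/3 = 59.13 mol.
Outlet amounts (n = n₀ + ν ξ):
  E: 1370 − 2(59.13) = 1252
  C: 727 − 3(59.13) = 549.6
  A: 0 + 1(59.13) = 59.13
  B: 0 + 3(59.13) = 177.4
  D: 418 (inert)
Total out = 1252 + 549.6 + 59.13 + 177.4 + 418 = 2456 mol.

2460 mol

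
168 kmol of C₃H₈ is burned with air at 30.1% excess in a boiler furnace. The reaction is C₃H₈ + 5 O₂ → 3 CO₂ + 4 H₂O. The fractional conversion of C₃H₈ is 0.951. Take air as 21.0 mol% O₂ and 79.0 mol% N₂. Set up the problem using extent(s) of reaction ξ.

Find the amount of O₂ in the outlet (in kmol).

294 kmol

Stoichiometric O₂ = 5 × 168 = 840 kmol; O₂ fed = 840 × 1.301 = 1093 kmol.
N₂ fed = 1093 × 79/21 = 4111 kmol.
Fuel reacted = 0.951 × 168 → ξ = 159.8 kmol.
Outlet (n = n₀ + ν ξ):
  C₃H₈: 168 − 1(159.8) = 8.232
  O₂: 1093 − 5(159.8) = 294
  N₂: 4111 (inert)
  CO₂: 0 + 3(159.8) = 479.3
  H₂O: 0 + 4(159.8) = 639.1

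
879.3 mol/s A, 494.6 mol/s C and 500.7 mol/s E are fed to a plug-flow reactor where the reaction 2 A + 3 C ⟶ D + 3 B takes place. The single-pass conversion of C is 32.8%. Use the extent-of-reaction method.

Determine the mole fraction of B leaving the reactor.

C reacted = 0.328 × 494.6 = 162.2 mol/s; ν_C = −3, so ξ = 162.2/3 = 54.08 mol/s.
Outlet amounts (n = n₀ + ν ξ):
  A: 879.3 − 2(54.08) = 771.1
  C: 494.6 − 3(54.08) = 332.4
  D: 0 + 1(54.08) = 54.08
  B: 0 + 3(54.08) = 162.2
  E: 500.7 (inert)
Total out = 1821 mol/s; y_B = 162.2 / 1821 = 0.08911.

0.0891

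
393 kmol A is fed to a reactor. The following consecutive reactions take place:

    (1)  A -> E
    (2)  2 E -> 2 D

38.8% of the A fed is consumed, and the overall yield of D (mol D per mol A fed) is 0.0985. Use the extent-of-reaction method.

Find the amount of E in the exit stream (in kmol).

Conversion of A: A consumed = 1ξ₁ = 0.388 × 393 → ξ₁ = 152.5 kmol.
Yield of D: 2ξ₂ / 393 = 0.0985 → ξ₂ = 19.36 kmol.
Outlet amounts (n = n₀ + Σ ν·ξ):
  A: 393 − 1(152.5) = 240.5
  E: 0 + 1(152.5) − 2(19.36) = 113.8
  D: 0 + 2(19.36) = 38.71

114 kmol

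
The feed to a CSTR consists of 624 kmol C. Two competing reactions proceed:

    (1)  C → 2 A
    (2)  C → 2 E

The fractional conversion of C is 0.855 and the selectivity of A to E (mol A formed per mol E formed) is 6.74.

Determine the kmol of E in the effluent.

138 kmol

Conversion of C: C consumed = 0.855 × 624 = 533.5 kmol = 1ξ₁ + 1ξ₂.
Selectivity: 2ξ₁ / (2ξ₂) = 6.74 → ξ₁ = 6.74 ξ₂.
Substitute: (1·6.74 + 1) ξ₂ = 533.5 → ξ₂ = 68.93 kmol, ξ₁ = 464.6 kmol.
Outlet amounts (n = n₀ + Σ ν·ξ):
  C: 624 − 1(464.6) − 1(68.93) = 90.48
  A: 0 + 2(464.6) = 929.2
  E: 0 + 2(68.93) = 137.9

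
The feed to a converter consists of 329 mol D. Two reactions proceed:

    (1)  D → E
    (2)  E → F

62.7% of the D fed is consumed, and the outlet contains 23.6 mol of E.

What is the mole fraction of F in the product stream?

0.555

Conversion of D: D consumed = 1ξ₁ = 0.627 × 329 → ξ₁ = 206.3 mol.
E balance: n_E = 0 + 1ξ₁ − 1ξ₂ = 23.6 → ξ₂ = (1·206.3 − 23.6)/1 = 182.7 mol.
Outlet amounts (n = n₀ + Σ ν·ξ):
  D: 329 − 1(206.3) = 122.7
  E: 0 + 1(206.3) − 1(182.7) = 23.6
  F: 0 + 1(182.7) = 182.7
Total out = 329 mol; y_F = 182.7 / 329 = 0.5553.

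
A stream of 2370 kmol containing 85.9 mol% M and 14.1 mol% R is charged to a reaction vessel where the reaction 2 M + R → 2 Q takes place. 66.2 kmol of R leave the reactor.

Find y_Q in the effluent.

0.255

For R: n = n₀ − 1ξ → 66.2 = 334.2 − 1ξ, giving ξ = 268 kmol.
Outlet amounts (n = n₀ + ν ξ):
  M: 2036 − 2(268) = 1500
  R: 334.2 − 1(268) = 66.2
  Q: 0 + 2(268) = 535.9
Total out = 2102 kmol; y_Q = 535.9 / 2102 = 0.255.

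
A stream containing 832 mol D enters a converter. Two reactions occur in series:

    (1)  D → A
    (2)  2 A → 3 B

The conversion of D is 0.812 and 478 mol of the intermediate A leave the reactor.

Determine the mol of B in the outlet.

296 mol

Conversion of D: D consumed = 1ξ₁ = 0.812 × 832 → ξ₁ = 675.6 mol.
A balance: n_A = 0 + 1ξ₁ − 2ξ₂ = 478 → ξ₂ = (1·675.6 − 478)/2 = 98.79 mol.
Outlet amounts (n = n₀ + Σ ν·ξ):
  D: 832 − 1(675.6) = 156.4
  A: 0 + 1(675.6) − 2(98.79) = 478
  B: 0 + 3(98.79) = 296.4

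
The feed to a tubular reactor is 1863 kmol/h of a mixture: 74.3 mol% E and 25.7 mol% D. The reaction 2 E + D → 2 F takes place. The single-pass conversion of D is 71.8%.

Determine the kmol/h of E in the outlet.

D reacted = 0.718 × 478.8 = 343.8 kmol/h; ν_D = −1, so ξ = 343.8/1 = 343.8 kmol/h.
Outlet amounts (n = n₀ + ν ξ):
  E: 1384 − 2(343.8) = 696.7
  D: 478.8 − 1(343.8) = 135
  F: 0 + 2(343.8) = 687.5

697 kmol/h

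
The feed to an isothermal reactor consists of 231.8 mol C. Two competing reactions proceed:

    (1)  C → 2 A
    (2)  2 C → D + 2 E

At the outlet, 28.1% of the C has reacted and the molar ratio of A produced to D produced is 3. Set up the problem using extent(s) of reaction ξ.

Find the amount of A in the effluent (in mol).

55.8 mol

Conversion of C: C consumed = 0.281 × 231.8 = 65.14 mol = 1ξ₁ + 2ξ₂.
Selectivity: 2ξ₁ / (1ξ₂) = 3 → ξ₁ = 1.5 ξ₂.
Substitute: (1·1.5 + 2) ξ₂ = 65.14 → ξ₂ = 18.61 mol, ξ₁ = 27.92 mol.
Outlet amounts (n = n₀ + Σ ν·ξ):
  C: 231.8 − 1(27.92) − 2(18.61) = 166.7
  A: 0 + 2(27.92) = 55.83
  D: 0 + 1(18.61) = 18.61
  E: 0 + 2(18.61) = 37.22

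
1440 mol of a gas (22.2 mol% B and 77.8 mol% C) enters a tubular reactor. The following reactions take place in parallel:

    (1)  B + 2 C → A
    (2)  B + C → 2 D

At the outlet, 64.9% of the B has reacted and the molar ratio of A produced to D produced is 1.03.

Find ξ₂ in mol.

Conversion of B: B consumed = 0.649 × 319.7 = 207.5 mol = 1ξ₁ + 1ξ₂.
Selectivity: 1ξ₁ / (2ξ₂) = 1.03 → ξ₁ = 2.06 ξ₂.
Substitute: (1·2.06 + 1) ξ₂ = 207.5 → ξ₂ = 67.8 mol, ξ₁ = 139.7 mol.
Outlet amounts (n = n₀ + Σ ν·ξ):
  B: 319.7 − 1(139.7) − 1(67.8) = 112.2
  C: 1120 − 2(139.7) − 1(67.8) = 773.2
  A: 0 + 1(139.7) = 139.7
  D: 0 + 2(67.8) = 135.6

ξ₂ = 67.8 mol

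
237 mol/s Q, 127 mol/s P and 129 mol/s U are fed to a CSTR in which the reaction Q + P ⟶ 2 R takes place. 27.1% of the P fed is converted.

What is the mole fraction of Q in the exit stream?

P reacted = 0.271 × 127 = 34.42 mol/s; ν_P = −1, so ξ = 34.42/1 = 34.42 mol/s.
Outlet amounts (n = n₀ + ν ξ):
  Q: 237 − 1(34.42) = 202.6
  P: 127 − 1(34.42) = 92.58
  R: 0 + 2(34.42) = 68.83
  U: 129 (inert)
Total out = 493 mol/s; y_Q = 202.6 / 493 = 0.4109.

0.411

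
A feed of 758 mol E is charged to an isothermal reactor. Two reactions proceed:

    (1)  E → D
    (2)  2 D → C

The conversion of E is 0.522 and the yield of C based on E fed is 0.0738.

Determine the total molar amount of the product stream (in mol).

Conversion of E: E consumed = 1ξ₁ = 0.522 × 758 → ξ₁ = 395.7 mol.
Yield of C: 1ξ₂ / 758 = 0.0738 → ξ₂ = 55.94 mol.
Outlet amounts (n = n₀ + Σ ν·ξ):
  E: 758 − 1(395.7) = 362.3
  D: 0 + 1(395.7) − 2(55.94) = 283.8
  C: 0 + 1(55.94) = 55.94
Total out = 362.3 + 283.8 + 55.94 = 702.1 mol.

702 mol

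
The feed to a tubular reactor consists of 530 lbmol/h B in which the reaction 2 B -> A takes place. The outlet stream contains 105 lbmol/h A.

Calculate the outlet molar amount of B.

320 lbmol/h

For A: n = n₀ + 1ξ → 105 = 0 + 1ξ, giving ξ = 105 lbmol/h.
Outlet amounts (n = n₀ + ν ξ):
  B: 530 − 2(105) = 320
  A: 0 + 1(105) = 105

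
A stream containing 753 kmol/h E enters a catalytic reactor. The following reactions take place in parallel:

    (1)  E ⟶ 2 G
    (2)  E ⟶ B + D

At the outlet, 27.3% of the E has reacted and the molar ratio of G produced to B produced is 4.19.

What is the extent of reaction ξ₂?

ξ₂ = 66.4 kmol/h

Conversion of E: E consumed = 0.273 × 753 = 205.6 kmol/h = 1ξ₁ + 1ξ₂.
Selectivity: 2ξ₁ / (1ξ₂) = 4.19 → ξ₁ = 2.095 ξ₂.
Substitute: (1·2.095 + 1) ξ₂ = 205.6 → ξ₂ = 66.42 kmol/h, ξ₁ = 139.1 kmol/h.
Outlet amounts (n = n₀ + Σ ν·ξ):
  E: 753 − 1(139.1) − 1(66.42) = 547.4
  G: 0 + 2(139.1) = 278.3
  B: 0 + 1(66.42) = 66.42
  D: 0 + 1(66.42) = 66.42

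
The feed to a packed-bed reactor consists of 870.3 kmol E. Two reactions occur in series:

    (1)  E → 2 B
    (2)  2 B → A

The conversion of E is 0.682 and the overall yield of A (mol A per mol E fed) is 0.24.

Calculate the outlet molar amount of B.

Conversion of E: E consumed = 1ξ₁ = 0.682 × 870.3 → ξ₁ = 593.5 kmol.
Yield of A: 1ξ₂ / 870.3 = 0.24 → ξ₂ = 208.9 kmol.
Outlet amounts (n = n₀ + Σ ν·ξ):
  E: 870.3 − 1(593.5) = 276.8
  B: 0 + 2(593.5) − 2(208.9) = 769.3
  A: 0 + 1(208.9) = 208.9

769 kmol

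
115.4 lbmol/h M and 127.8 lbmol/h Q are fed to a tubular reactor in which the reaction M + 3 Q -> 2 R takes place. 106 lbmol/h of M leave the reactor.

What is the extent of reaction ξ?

ξ = 9.4 lbmol/h

For M: n = n₀ − 1ξ → 106 = 115.4 − 1ξ, giving ξ = 9.4 lbmol/h.
Outlet amounts (n = n₀ + ν ξ):
  M: 115.4 − 1(9.4) = 106
  Q: 127.8 − 3(9.4) = 99.6
  R: 0 + 2(9.4) = 18.8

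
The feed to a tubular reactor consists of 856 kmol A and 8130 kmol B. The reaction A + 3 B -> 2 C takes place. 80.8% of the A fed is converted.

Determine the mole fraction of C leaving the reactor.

0.182

A reacted = 0.808 × 856 = 691.6 kmol; ν_A = −1, so ξ = 691.6/1 = 691.6 kmol.
Outlet amounts (n = n₀ + ν ξ):
  A: 856 − 1(691.6) = 164.4
  B: 8130 − 3(691.6) = 6055
  C: 0 + 2(691.6) = 1383
Total out = 7603 kmol; y_C = 1383 / 7603 = 0.1819.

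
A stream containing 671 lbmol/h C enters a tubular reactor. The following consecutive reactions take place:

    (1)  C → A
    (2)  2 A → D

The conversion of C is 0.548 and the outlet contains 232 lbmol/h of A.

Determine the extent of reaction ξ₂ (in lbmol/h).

ξ₂ = 67.9 lbmol/h

Conversion of C: C consumed = 1ξ₁ = 0.548 × 671 → ξ₁ = 367.7 lbmol/h.
A balance: n_A = 0 + 1ξ₁ − 2ξ₂ = 232 → ξ₂ = (1·367.7 − 232)/2 = 67.85 lbmol/h.
Outlet amounts (n = n₀ + Σ ν·ξ):
  C: 671 − 1(367.7) = 303.3
  A: 0 + 1(367.7) − 2(67.85) = 232
  D: 0 + 1(67.85) = 67.85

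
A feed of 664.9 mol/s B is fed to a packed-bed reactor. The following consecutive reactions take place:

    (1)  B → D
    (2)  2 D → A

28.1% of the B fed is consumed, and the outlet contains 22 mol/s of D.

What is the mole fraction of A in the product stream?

0.141

Conversion of B: B consumed = 1ξ₁ = 0.281 × 664.9 → ξ₁ = 186.8 mol/s.
D balance: n_D = 0 + 1ξ₁ − 2ξ₂ = 22 → ξ₂ = (1·186.8 − 22)/2 = 82.42 mol/s.
Outlet amounts (n = n₀ + Σ ν·ξ):
  B: 664.9 − 1(186.8) = 478.1
  D: 0 + 1(186.8) − 2(82.42) = 22
  A: 0 + 1(82.42) = 82.42
Total out = 582.5 mol/s; y_A = 82.42 / 582.5 = 0.1415.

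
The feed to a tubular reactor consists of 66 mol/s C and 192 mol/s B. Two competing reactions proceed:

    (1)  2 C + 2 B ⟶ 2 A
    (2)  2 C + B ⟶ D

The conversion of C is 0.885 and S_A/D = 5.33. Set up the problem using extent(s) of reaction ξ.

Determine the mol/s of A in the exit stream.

42.5 mol/s

Conversion of C: C consumed = 0.885 × 66 = 58.41 mol/s = 2ξ₁ + 2ξ₂.
Selectivity: 2ξ₁ / (1ξ₂) = 5.33 → ξ₁ = 2.665 ξ₂.
Substitute: (2·2.665 + 2) ξ₂ = 58.41 → ξ₂ = 7.969 mol/s, ξ₁ = 21.24 mol/s.
Outlet amounts (n = n₀ + Σ ν·ξ):
  C: 66 − 2(21.24) − 2(7.969) = 7.59
  B: 192 − 2(21.24) − 1(7.969) = 141.6
  A: 0 + 2(21.24) = 42.47
  D: 0 + 1(7.969) = 7.969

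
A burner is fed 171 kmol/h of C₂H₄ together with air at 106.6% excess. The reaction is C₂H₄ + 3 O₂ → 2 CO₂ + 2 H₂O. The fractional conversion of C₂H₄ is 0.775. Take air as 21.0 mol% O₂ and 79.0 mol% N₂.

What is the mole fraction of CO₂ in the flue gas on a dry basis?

Stoichiometric O₂ = 3 × 171 = 513 kmol/h; O₂ fed = 513 × 2.066 = 1060 kmol/h.
N₂ fed = 1060 × 79/21 = 3987 kmol/h.
Fuel reacted = 0.775 × 171 → ξ = 132.5 kmol/h.
Outlet (n = n₀ + ν ξ):
  C₂H₄: 171 − 1(132.5) = 38.47
  O₂: 1060 − 3(132.5) = 662.3
  N₂: 3987 (inert)
  CO₂: 0 + 2(132.5) = 265.1
  H₂O: 0 + 2(132.5) = 265.1
Dry total = 4953 kmol/h; y_CO₂ (dry) = 265.1 / 4953 = 0.05351.

0.0535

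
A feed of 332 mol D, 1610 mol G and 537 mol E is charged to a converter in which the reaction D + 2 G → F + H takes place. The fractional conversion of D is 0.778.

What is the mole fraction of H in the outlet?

0.116

D reacted = 0.778 × 332 = 258.3 mol; ν_D = −1, so ξ = 258.3/1 = 258.3 mol.
Outlet amounts (n = n₀ + ν ξ):
  D: 332 − 1(258.3) = 73.7
  G: 1610 − 2(258.3) = 1093
  F: 0 + 1(258.3) = 258.3
  H: 0 + 1(258.3) = 258.3
  E: 537 (inert)
Total out = 2221 mol; y_H = 258.3 / 2221 = 0.1163.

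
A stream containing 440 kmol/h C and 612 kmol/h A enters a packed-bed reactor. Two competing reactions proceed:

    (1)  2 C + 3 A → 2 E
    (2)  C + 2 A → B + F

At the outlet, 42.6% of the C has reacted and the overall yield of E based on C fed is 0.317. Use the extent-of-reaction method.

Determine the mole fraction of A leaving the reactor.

0.386

Yield of E: 2ξ₁ / 440 = 0.317 → ξ₁ = 69.74 kmol/h.
Conversion of C: 2ξ₁ + 1ξ₂ = 0.426 × 440 = 187.4 → ξ₂ = 47.96 kmol/h.
Outlet amounts (n = n₀ + Σ ν·ξ):
  C: 440 − 2(69.74) − 1(47.96) = 252.6
  A: 612 − 3(69.74) − 2(47.96) = 306.9
  E: 0 + 2(69.74) = 139.5
  B: 0 + 1(47.96) = 47.96
  F: 0 + 1(47.96) = 47.96
Total out = 794.8 kmol/h; y_A = 306.9 / 794.8 = 0.3861.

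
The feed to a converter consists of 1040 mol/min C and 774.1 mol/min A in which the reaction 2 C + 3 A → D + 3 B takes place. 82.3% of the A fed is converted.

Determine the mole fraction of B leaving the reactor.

A reacted = 0.823 × 774.1 = 637.1 mol/min; ν_A = −3, so ξ = 637.1/3 = 212.4 mol/min.
Outlet amounts (n = n₀ + ν ξ):
  C: 1040 − 2(212.4) = 615.3
  A: 774.1 − 3(212.4) = 137
  D: 0 + 1(212.4) = 212.4
  B: 0 + 3(212.4) = 637.1
Total out = 1602 mol/min; y_B = 637.1 / 1602 = 0.3977.

0.398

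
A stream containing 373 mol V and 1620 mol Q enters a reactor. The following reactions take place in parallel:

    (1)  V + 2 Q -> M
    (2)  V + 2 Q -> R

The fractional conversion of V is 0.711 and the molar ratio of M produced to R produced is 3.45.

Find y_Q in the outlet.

Conversion of V: V consumed = 0.711 × 373 = 265.2 mol = 1ξ₁ + 1ξ₂.
Selectivity: 1ξ₁ / (1ξ₂) = 3.45 → ξ₁ = 3.45 ξ₂.
Substitute: (1·3.45 + 1) ξ₂ = 265.2 → ξ₂ = 59.6 mol, ξ₁ = 205.6 mol.
Outlet amounts (n = n₀ + Σ ν·ξ):
  V: 373 − 1(205.6) − 1(59.6) = 107.8
  Q: 1620 − 2(205.6) − 2(59.6) = 1090
  M: 0 + 1(205.6) = 205.6
  R: 0 + 1(59.6) = 59.6
Total out = 1463 mol; y_Q = 1090 / 1463 = 0.745.

0.745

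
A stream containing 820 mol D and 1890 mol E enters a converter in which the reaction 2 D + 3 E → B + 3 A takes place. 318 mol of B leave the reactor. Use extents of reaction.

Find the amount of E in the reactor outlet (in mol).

For B: n = n₀ + 1ξ → 318 = 0 + 1ξ, giving ξ = 318 mol.
Outlet amounts (n = n₀ + ν ξ):
  D: 820 − 2(318) = 184
  E: 1890 − 3(318) = 936
  B: 0 + 1(318) = 318
  A: 0 + 3(318) = 954

936 mol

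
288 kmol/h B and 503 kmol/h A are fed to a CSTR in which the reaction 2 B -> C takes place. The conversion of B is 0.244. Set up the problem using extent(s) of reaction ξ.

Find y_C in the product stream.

0.0465

B reacted = 0.244 × 288 = 70.27 kmol/h; ν_B = −2, so ξ = 70.27/2 = 35.14 kmol/h.
Outlet amounts (n = n₀ + ν ξ):
  B: 288 − 2(35.14) = 217.7
  C: 0 + 1(35.14) = 35.14
  A: 503 (inert)
Total out = 755.9 kmol/h; y_C = 35.14 / 755.9 = 0.04648.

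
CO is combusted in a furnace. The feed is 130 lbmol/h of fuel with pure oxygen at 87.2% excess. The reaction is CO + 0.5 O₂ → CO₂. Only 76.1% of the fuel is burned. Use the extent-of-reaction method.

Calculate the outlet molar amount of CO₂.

Stoichiometric O₂ = 0.5 × 130 = 65 lbmol/h; O₂ fed = 65 × 1.872 = 121.7 lbmol/h.
Fuel reacted = 0.761 × 130 → ξ = 98.93 lbmol/h.
Outlet (n = n₀ + ν ξ):
  CO: 130 − 1(98.93) = 31.07
  O₂: 121.7 − 0.5(98.93) = 72.21
  CO₂: 0 + 1(98.93) = 98.93

98.9 lbmol/h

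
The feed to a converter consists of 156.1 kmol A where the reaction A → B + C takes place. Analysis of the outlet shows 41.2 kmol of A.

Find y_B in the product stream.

For A: n = n₀ − 1ξ → 41.2 = 156.1 − 1ξ, giving ξ = 114.9 kmol.
Outlet amounts (n = n₀ + ν ξ):
  A: 156.1 − 1(114.9) = 41.2
  B: 0 + 1(114.9) = 114.9
  C: 0 + 1(114.9) = 114.9
Total out = 271 kmol; y_B = 114.9 / 271 = 0.424.

0.424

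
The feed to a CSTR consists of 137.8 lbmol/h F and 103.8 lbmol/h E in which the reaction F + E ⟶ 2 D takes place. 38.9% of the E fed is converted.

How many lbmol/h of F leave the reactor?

E reacted = 0.389 × 103.8 = 40.38 lbmol/h; ν_E = −1, so ξ = 40.38/1 = 40.38 lbmol/h.
Outlet amounts (n = n₀ + ν ξ):
  F: 137.8 − 1(40.38) = 97.42
  E: 103.8 − 1(40.38) = 63.42
  D: 0 + 2(40.38) = 80.76

97.4 lbmol/h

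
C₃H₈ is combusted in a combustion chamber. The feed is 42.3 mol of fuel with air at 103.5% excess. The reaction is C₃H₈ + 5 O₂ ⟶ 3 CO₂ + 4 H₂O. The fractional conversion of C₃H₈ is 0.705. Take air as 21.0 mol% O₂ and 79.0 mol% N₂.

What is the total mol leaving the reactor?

Stoichiometric O₂ = 5 × 42.3 = 211.5 mol; O₂ fed = 211.5 × 2.035 = 430.4 mol.
N₂ fed = 430.4 × 79/21 = 1619 mol.
Fuel reacted = 0.705 × 42.3 → ξ = 29.82 mol.
Outlet (n = n₀ + ν ξ):
  C₃H₈: 42.3 − 1(29.82) = 12.48
  O₂: 430.4 − 5(29.82) = 281.3
  N₂: 1619 (inert)
  CO₂: 0 + 3(29.82) = 89.46
  H₂O: 0 + 4(29.82) = 119.3
Total out = 12.48 + 281.3 + 1619 + 89.46 + 119.3 = 2122 mol.

2120 mol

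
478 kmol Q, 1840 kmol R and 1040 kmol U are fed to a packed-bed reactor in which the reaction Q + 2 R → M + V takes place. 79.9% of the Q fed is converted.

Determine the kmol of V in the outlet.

382 kmol

Q reacted = 0.799 × 478 = 381.9 kmol; ν_Q = −1, so ξ = 381.9/1 = 381.9 kmol.
Outlet amounts (n = n₀ + ν ξ):
  Q: 478 − 1(381.9) = 96.08
  R: 1840 − 2(381.9) = 1076
  M: 0 + 1(381.9) = 381.9
  V: 0 + 1(381.9) = 381.9
  U: 1040 (inert)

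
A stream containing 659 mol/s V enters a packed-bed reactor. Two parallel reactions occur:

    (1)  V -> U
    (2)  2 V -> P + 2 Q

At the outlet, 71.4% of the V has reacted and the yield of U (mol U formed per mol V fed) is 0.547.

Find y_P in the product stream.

0.0771

Yield of U: 1ξ₁ / 659 = 0.547 → ξ₁ = 360.5 mol/s.
Conversion of V: 1ξ₁ + 2ξ₂ = 0.714 × 659 = 470.5 → ξ₂ = 55.03 mol/s.
Outlet amounts (n = n₀ + Σ ν·ξ):
  V: 659 − 1(360.5) − 2(55.03) = 188.5
  U: 0 + 1(360.5) = 360.5
  P: 0 + 1(55.03) = 55.03
  Q: 0 + 2(55.03) = 110.1
Total out = 714 mol/s; y_P = 55.03 / 714 = 0.07707.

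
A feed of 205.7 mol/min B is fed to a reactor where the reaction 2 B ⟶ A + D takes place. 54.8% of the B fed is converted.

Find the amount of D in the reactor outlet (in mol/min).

56.4 mol/min

B reacted = 0.548 × 205.7 = 112.7 mol/min; ν_B = −2, so ξ = 112.7/2 = 56.36 mol/min.
Outlet amounts (n = n₀ + ν ξ):
  B: 205.7 − 2(56.36) = 92.98
  A: 0 + 1(56.36) = 56.36
  D: 0 + 1(56.36) = 56.36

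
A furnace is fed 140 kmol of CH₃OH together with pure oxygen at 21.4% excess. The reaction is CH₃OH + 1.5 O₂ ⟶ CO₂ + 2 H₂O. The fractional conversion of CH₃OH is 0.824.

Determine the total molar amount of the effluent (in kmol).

453 kmol

Stoichiometric O₂ = 1.5 × 140 = 210 kmol; O₂ fed = 210 × 1.214 = 254.9 kmol.
Fuel reacted = 0.824 × 140 → ξ = 115.4 kmol.
Outlet (n = n₀ + ν ξ):
  CH₃OH: 140 − 1(115.4) = 24.64
  O₂: 254.9 − 1.5(115.4) = 81.9
  CO₂: 0 + 1(115.4) = 115.4
  H₂O: 0 + 2(115.4) = 230.7
Total out = 24.64 + 81.9 + 115.4 + 230.7 = 452.6 kmol.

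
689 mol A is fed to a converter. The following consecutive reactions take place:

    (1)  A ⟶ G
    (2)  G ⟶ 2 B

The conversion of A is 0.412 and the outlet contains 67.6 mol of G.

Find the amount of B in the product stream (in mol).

Conversion of A: A consumed = 1ξ₁ = 0.412 × 689 → ξ₁ = 283.9 mol.
G balance: n_G = 0 + 1ξ₁ − 1ξ₂ = 67.6 → ξ₂ = (1·283.9 − 67.6)/1 = 216.3 mol.
Outlet amounts (n = n₀ + Σ ν·ξ):
  A: 689 − 1(283.9) = 405.1
  G: 0 + 1(283.9) − 1(216.3) = 67.6
  B: 0 + 2(216.3) = 432.5

433 mol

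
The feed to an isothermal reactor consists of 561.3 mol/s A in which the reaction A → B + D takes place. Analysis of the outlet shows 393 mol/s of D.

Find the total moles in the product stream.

954 mol/s

For D: n = n₀ + 1ξ → 393 = 0 + 1ξ, giving ξ = 393 mol/s.
Outlet amounts (n = n₀ + ν ξ):
  A: 561.3 − 1(393) = 168.3
  B: 0 + 1(393) = 393
  D: 0 + 1(393) = 393
Total out = 168.3 + 393 + 393 = 954.3 mol/s.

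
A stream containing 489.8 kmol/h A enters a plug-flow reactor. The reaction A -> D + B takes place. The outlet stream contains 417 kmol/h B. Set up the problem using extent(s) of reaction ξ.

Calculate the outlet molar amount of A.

For B: n = n₀ + 1ξ → 417 = 0 + 1ξ, giving ξ = 417 kmol/h.
Outlet amounts (n = n₀ + ν ξ):
  A: 489.8 − 1(417) = 72.8
  D: 0 + 1(417) = 417
  B: 0 + 1(417) = 417

72.8 kmol/h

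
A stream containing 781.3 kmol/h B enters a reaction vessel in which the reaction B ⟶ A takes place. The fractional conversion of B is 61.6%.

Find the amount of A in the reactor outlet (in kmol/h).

B reacted = 0.616 × 781.3 = 481.3 kmol/h; ν_B = −1, so ξ = 481.3/1 = 481.3 kmol/h.
Outlet amounts (n = n₀ + ν ξ):
  B: 781.3 − 1(481.3) = 300
  A: 0 + 1(481.3) = 481.3

481 kmol/h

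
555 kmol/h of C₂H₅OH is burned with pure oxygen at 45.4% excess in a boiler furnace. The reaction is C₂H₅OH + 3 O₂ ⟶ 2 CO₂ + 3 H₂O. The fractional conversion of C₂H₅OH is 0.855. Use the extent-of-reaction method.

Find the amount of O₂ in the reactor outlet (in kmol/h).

Stoichiometric O₂ = 3 × 555 = 1665 kmol/h; O₂ fed = 1665 × 1.454 = 2421 kmol/h.
Fuel reacted = 0.855 × 555 → ξ = 474.5 kmol/h.
Outlet (n = n₀ + ν ξ):
  C₂H₅OH: 555 − 1(474.5) = 80.48
  O₂: 2421 − 3(474.5) = 997.3
  CO₂: 0 + 2(474.5) = 949
  H₂O: 0 + 3(474.5) = 1424

997 kmol/h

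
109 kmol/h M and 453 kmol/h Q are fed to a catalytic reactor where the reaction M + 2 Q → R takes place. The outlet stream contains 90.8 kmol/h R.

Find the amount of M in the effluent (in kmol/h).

18.2 kmol/h

For R: n = n₀ + 1ξ → 90.8 = 0 + 1ξ, giving ξ = 90.8 kmol/h.
Outlet amounts (n = n₀ + ν ξ):
  M: 109 − 1(90.8) = 18.2
  Q: 453 − 2(90.8) = 271.4
  R: 0 + 1(90.8) = 90.8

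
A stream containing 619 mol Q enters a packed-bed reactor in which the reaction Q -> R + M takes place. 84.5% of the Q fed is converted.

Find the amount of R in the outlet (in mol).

Q reacted = 0.845 × 619 = 523.1 mol; ν_Q = −1, so ξ = 523.1/1 = 523.1 mol.
Outlet amounts (n = n₀ + ν ξ):
  Q: 619 − 1(523.1) = 95.95
  R: 0 + 1(523.1) = 523.1
  M: 0 + 1(523.1) = 523.1

523 mol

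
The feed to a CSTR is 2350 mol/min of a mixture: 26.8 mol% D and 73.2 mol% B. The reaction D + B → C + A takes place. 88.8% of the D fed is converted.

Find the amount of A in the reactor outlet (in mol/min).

D reacted = 0.888 × 629.8 = 559.3 mol/min; ν_D = −1, so ξ = 559.3/1 = 559.3 mol/min.
Outlet amounts (n = n₀ + ν ξ):
  D: 629.8 − 1(559.3) = 70.54
  B: 1720 − 1(559.3) = 1161
  C: 0 + 1(559.3) = 559.3
  A: 0 + 1(559.3) = 559.3

559 mol/min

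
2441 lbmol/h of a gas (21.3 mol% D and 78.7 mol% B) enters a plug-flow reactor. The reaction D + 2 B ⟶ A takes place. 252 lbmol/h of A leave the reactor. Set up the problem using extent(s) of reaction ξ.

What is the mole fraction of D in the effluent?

0.138

For A: n = n₀ + 1ξ → 252 = 0 + 1ξ, giving ξ = 252 lbmol/h.
Outlet amounts (n = n₀ + ν ξ):
  D: 519.9 − 1(252) = 267.9
  B: 1921 − 2(252) = 1417
  A: 0 + 1(252) = 252
Total out = 1937 lbmol/h; y_D = 267.9 / 1937 = 0.1383.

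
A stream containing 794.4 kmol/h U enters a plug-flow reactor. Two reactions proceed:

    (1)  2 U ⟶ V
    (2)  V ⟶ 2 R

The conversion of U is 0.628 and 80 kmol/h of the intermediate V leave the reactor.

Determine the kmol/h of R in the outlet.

339 kmol/h

Conversion of U: U consumed = 2ξ₁ = 0.628 × 794.4 → ξ₁ = 249.4 kmol/h.
V balance: n_V = 0 + 1ξ₁ − 1ξ₂ = 80 → ξ₂ = (1·249.4 − 80)/1 = 169.4 kmol/h.
Outlet amounts (n = n₀ + Σ ν·ξ):
  U: 794.4 − 2(249.4) = 295.5
  V: 0 + 1(249.4) − 1(169.4) = 80
  R: 0 + 2(169.4) = 338.9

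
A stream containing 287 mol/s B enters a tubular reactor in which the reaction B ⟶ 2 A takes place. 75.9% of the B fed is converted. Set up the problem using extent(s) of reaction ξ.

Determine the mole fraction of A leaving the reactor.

B reacted = 0.759 × 287 = 217.8 mol/s; ν_B = −1, so ξ = 217.8/1 = 217.8 mol/s.
Outlet amounts (n = n₀ + ν ξ):
  B: 287 − 1(217.8) = 69.17
  A: 0 + 2(217.8) = 435.7
Total out = 504.8 mol/s; y_A = 435.7 / 504.8 = 0.863.

0.863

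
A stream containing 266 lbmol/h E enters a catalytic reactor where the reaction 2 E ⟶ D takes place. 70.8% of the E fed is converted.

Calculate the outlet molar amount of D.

94.2 lbmol/h

E reacted = 0.708 × 266 = 188.3 lbmol/h; ν_E = −2, so ξ = 188.3/2 = 94.16 lbmol/h.
Outlet amounts (n = n₀ + ν ξ):
  E: 266 − 2(94.16) = 77.67
  D: 0 + 1(94.16) = 94.16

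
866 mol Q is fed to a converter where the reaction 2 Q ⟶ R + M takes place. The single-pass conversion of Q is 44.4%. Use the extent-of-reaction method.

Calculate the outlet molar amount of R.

Q reacted = 0.444 × 866 = 384.5 mol; ν_Q = −2, so ξ = 384.5/2 = 192.3 mol.
Outlet amounts (n = n₀ + ν ξ):
  Q: 866 − 2(192.3) = 481.5
  R: 0 + 1(192.3) = 192.3
  M: 0 + 1(192.3) = 192.3

192 mol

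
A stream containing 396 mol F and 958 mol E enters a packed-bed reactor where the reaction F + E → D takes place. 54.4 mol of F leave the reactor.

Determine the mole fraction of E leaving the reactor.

0.609

For F: n = n₀ − 1ξ → 54.4 = 396 − 1ξ, giving ξ = 341.6 mol.
Outlet amounts (n = n₀ + ν ξ):
  F: 396 − 1(341.6) = 54.4
  E: 958 − 1(341.6) = 616.4
  D: 0 + 1(341.6) = 341.6
Total out = 1012 mol; y_E = 616.4 / 1012 = 0.6089.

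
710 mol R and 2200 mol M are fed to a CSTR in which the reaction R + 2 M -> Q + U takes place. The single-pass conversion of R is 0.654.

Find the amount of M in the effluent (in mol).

R reacted = 0.654 × 710 = 464.3 mol; ν_R = −1, so ξ = 464.3/1 = 464.3 mol.
Outlet amounts (n = n₀ + ν ξ):
  R: 710 − 1(464.3) = 245.7
  M: 2200 − 2(464.3) = 1271
  Q: 0 + 1(464.3) = 464.3
  U: 0 + 1(464.3) = 464.3

1270 mol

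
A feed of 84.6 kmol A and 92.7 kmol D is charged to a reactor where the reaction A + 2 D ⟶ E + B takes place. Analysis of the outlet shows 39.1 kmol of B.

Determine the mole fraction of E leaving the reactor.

For B: n = n₀ + 1ξ → 39.1 = 0 + 1ξ, giving ξ = 39.1 kmol.
Outlet amounts (n = n₀ + ν ξ):
  A: 84.6 − 1(39.1) = 45.5
  D: 92.7 − 2(39.1) = 14.5
  E: 0 + 1(39.1) = 39.1
  B: 0 + 1(39.1) = 39.1
Total out = 138.2 kmol; y_E = 39.1 / 138.2 = 0.2829.

0.283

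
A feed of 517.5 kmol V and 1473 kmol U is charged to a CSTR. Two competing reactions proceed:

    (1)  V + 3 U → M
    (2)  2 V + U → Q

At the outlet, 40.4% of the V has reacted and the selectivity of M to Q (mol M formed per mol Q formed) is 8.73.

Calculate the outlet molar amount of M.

Conversion of V: V consumed = 0.404 × 517.5 = 209.1 kmol = 1ξ₁ + 2ξ₂.
Selectivity: 1ξ₁ / (1ξ₂) = 8.73 → ξ₁ = 8.73 ξ₂.
Substitute: (1·8.73 + 2) ξ₂ = 209.1 → ξ₂ = 19.48 kmol, ξ₁ = 170.1 kmol.
Outlet amounts (n = n₀ + Σ ν·ξ):
  V: 517.5 − 1(170.1) − 2(19.48) = 308.4
  U: 1473 − 3(170.1) − 1(19.48) = 943.2
  M: 0 + 1(170.1) = 170.1
  Q: 0 + 1(19.48) = 19.48

170 kmol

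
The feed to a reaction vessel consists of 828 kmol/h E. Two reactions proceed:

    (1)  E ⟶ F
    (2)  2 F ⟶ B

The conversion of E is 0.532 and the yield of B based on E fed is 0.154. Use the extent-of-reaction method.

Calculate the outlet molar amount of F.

185 kmol/h

Conversion of E: E consumed = 1ξ₁ = 0.532 × 828 → ξ₁ = 440.5 kmol/h.
Yield of B: 1ξ₂ / 828 = 0.154 → ξ₂ = 127.5 kmol/h.
Outlet amounts (n = n₀ + Σ ν·ξ):
  E: 828 − 1(440.5) = 387.5
  F: 0 + 1(440.5) − 2(127.5) = 185.5
  B: 0 + 1(127.5) = 127.5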